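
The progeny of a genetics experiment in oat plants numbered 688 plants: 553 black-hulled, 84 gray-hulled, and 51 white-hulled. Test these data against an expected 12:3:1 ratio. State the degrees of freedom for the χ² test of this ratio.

2

A goodness-of-fit test with 3 phenotype classes has df = 3 − 1 = 2.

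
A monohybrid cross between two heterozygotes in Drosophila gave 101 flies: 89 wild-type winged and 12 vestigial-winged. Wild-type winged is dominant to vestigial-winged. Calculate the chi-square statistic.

9.271

For a monohybrid cross between heterozygotes with complete dominance, the expected phenotypic ratio is 3:1.
The 3:1 ratio has 4 parts, so with N = 101 the expected counts are:
  wild-type winged: 101 × 3/4 = 75.75
  vestigial-winged: 101 × 1/4 = 25.25
χ² = Σ (O − E)² / E
  wild-type winged: (89 − 75.75)² / 75.75 = 2.3177
  vestigial-winged: (12 − 25.25)² / 25.25 = 6.9530
χ² = 2.3177 + 6.9530 = 9.2707 ≈ 9.271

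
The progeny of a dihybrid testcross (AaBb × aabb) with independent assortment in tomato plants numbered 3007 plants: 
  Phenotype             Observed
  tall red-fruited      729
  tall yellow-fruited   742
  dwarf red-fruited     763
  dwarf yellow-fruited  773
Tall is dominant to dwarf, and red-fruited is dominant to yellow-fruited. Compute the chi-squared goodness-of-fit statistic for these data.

1.584

A dihybrid testcross with independent assortment gives a 1:1:1:1 ratio.
Expected counts for N = 3007 under a 1:1:1:1 ratio (total parts = 4):
  tall red-fruited: 3007 × 1/4 = 751.75
  tall yellow-fruited: 3007 × 1/4 = 751.75
  dwarf red-fruited: 3007 × 1/4 = 751.75
  dwarf yellow-fruited: 3007 × 1/4 = 751.75
χ² = Σ (O − E)² / E
  tall red-fruited: (729 − 751.75)² / 751.75 = 0.6885
  tall yellow-fruited: (742 − 751.75)² / 751.75 = 0.1265
  dwarf red-fruited: (763 − 751.75)² / 751.75 = 0.1684
  dwarf yellow-fruited: (773 − 751.75)² / 751.75 = 0.6007
χ² = 0.6885 + 0.1265 + 0.1684 + 0.6007 = 1.5841 ≈ 1.584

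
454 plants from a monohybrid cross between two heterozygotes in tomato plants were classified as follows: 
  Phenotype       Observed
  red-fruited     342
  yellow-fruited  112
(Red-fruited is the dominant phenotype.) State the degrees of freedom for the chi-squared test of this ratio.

1

For a monohybrid cross between heterozygotes with complete dominance, the expected phenotypic ratio is 3:1.
A goodness-of-fit test with 2 phenotype classes has df = 2 − 1 = 1.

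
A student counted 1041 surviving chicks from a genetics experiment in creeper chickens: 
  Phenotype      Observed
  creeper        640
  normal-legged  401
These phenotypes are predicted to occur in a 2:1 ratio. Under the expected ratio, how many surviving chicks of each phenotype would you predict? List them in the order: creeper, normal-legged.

The 2:1 ratio has 3 parts, so with N = 1041 the expected counts are:
  creeper: 1041 × 2/3 = 694
  normal-legged: 1041 × 1/3 = 347

694, 347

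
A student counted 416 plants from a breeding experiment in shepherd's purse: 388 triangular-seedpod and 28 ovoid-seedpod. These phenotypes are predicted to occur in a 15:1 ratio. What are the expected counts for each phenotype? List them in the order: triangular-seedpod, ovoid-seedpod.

Under the 15:1 hypothesis (Σ ratio = 16, N = 416):
  triangular-seedpod: 416 × 15/16 = 390
  ovoid-seedpod: 416 × 1/16 = 26

390, 26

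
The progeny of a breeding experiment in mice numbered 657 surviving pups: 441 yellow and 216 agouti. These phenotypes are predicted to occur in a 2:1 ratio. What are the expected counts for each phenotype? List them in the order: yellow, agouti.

Under the 2:1 hypothesis (Σ ratio = 3, N = 657):
  yellow: 657 × 2/3 = 438
  agouti: 657 × 1/3 = 219

438, 219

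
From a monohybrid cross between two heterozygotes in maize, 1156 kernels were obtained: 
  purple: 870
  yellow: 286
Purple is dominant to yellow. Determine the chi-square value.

0.042

For a monohybrid cross between heterozygotes with complete dominance, the expected phenotypic ratio is 3:1.
The 3:1 ratio has 4 parts, so with N = 1156 the expected counts are:
  purple: 1156 × 3/4 = 867
  yellow: 1156 × 1/4 = 289
χ² = Σ (O − E)² / E
  purple: (870 − 867)² / 867 = 0.0104
  yellow: (286 − 289)² / 289 = 0.0311
χ² = 0.0104 + 0.0311 = 0.0415 ≈ 0.042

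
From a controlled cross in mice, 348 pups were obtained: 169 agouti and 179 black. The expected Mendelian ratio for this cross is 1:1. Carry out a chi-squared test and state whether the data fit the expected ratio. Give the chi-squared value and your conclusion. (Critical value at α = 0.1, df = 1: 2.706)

Expected counts for N = 348 under a 1:1 ratio (total parts = 2):
  agouti: 348 × 1/2 = 174
  black: 348 × 1/2 = 174
χ² = Σ (O − E)² / E
  agouti: (169 − 174)² / 174 = 0.1437
  black: (179 − 174)² / 174 = 0.1437
χ² = 0.1437 + 0.1437 = 0.2874 ≈ 0.287
Degrees of freedom = 2 − 1 = 1; critical value at α = 0.1 is 2.706.
Since 0.287 < 2.706, we fail to reject the null hypothesis — the data are consistent with the 1:1 ratio.

0.287; consistent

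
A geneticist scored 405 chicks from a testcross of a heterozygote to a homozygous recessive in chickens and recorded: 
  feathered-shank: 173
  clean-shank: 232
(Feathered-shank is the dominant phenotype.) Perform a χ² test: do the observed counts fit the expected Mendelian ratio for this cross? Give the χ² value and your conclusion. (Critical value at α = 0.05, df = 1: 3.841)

A testcross of a heterozygote (Aa × aa) gives a 1:1 phenotypic ratio.
Under the 1:1 hypothesis (Σ ratio = 2, N = 405):
  feathered-shank: 405 × 1/2 = 202.5
  clean-shank: 405 × 1/2 = 202.5
χ² = Σ (O − E)² / E
  feathered-shank: (173 − 202.5)² / 202.5 = 4.2975
  clean-shank: (232 − 202.5)² / 202.5 = 4.2975
χ² = 4.2975 + 4.2975 = 8.595
Degrees of freedom = 2 − 1 = 1; critical value at α = 0.05 is 3.841.
Since 8.595 > 3.841, we reject the null hypothesis — the data do not fit the 1:1 ratio.

8.595; not consistent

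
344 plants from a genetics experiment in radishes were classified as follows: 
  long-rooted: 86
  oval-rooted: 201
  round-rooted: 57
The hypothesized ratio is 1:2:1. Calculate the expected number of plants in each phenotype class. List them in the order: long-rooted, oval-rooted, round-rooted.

86, 172, 86

The 1:2:1 ratio has 4 parts, so with N = 344 the expected counts are:
  long-rooted: 344 × 1/4 = 86
  oval-rooted: 344 × 2/4 = 172
  round-rooted: 344 × 1/4 = 86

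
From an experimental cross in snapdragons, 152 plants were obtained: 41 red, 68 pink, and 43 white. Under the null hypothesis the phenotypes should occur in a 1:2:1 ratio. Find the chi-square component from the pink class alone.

The 1:2:1 ratio has 4 parts, so with N = 152 the expected counts are:
  red: 152 × 1/4 = 38
  pink: 152 × 2/4 = 76
  white: 152 × 1/4 = 38
Contribution of pink: (68 − 76)² / 76 = 0.8421

0.842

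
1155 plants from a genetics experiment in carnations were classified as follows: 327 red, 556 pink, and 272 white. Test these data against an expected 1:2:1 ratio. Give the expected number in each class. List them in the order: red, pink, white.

Expected counts for N = 1155 under a 1:2:1 ratio (total parts = 4):
  red: 1155 × 1/4 = 288.75
  pink: 1155 × 2/4 = 577.5
  white: 1155 × 1/4 = 288.75

288.75, 577.5, 288.75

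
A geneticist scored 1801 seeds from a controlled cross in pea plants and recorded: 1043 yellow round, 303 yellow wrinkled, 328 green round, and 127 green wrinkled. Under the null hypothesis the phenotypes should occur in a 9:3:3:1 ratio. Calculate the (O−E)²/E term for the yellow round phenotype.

Expected counts for N = 1801 under a 9:3:3:1 ratio (total parts = 16):
  yellow round: 1801 × 9/16 = 1013.0625
  yellow wrinkled: 1801 × 3/16 = 337.6875
  green round: 1801 × 3/16 = 337.6875
  green wrinkled: 1801 × 1/16 = 112.5625
Contribution of yellow round: (1043 − 1013.0625)² / 1013.0625 = 0.8847

0.885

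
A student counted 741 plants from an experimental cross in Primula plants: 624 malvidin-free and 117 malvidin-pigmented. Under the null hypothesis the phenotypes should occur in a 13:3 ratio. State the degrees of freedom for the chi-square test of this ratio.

A goodness-of-fit test with 2 phenotype classes has df = 2 − 1 = 1.

1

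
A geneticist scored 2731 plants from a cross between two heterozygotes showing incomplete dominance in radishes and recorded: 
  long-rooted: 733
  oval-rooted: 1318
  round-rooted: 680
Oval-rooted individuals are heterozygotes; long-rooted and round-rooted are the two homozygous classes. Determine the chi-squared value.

5.362

With incomplete dominance, a heterozygote × heterozygote cross gives a 1:2:1 phenotypic ratio.
Expected counts for N = 2731 under a 1:2:1 ratio (total parts = 4):
  long-rooted: 2731 × 1/4 = 682.75
  oval-rooted: 2731 × 2/4 = 1365.5
  round-rooted: 2731 × 1/4 = 682.75
χ² = Σ (O − E)² / E
  long-rooted: (733 − 682.75)² / 682.75 = 3.6984
  oval-rooted: (1318 − 1365.5)² / 1365.5 = 1.6523
  round-rooted: (680 − 682.75)² / 682.75 = 0.0111
χ² = 3.6984 + 1.6523 + 0.0111 = 5.3618 ≈ 5.362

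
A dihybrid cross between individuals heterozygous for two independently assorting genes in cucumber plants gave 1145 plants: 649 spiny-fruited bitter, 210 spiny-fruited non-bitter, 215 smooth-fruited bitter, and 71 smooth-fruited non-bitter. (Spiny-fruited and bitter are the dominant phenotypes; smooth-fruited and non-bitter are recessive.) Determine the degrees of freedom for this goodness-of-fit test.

A dihybrid F₂ with independent assortment and complete dominance at both loci gives a 9:3:3:1 phenotypic ratio.
A goodness-of-fit test with 4 phenotype classes has df = 4 − 1 = 3.

3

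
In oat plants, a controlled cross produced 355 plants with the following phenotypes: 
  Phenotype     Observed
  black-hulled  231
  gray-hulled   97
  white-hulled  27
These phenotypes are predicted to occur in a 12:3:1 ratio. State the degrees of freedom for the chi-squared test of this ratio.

A goodness-of-fit test with 3 phenotype classes has df = 3 − 1 = 2.

2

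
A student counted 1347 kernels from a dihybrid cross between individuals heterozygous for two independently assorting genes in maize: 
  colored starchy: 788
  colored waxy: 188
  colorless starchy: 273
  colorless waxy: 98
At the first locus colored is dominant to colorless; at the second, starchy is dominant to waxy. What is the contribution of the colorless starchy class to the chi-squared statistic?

1.654

A dihybrid F₂ with independent assortment and complete dominance at both loci gives a 9:3:3:1 phenotypic ratio.
Under the 9:3:3:1 hypothesis (Σ ratio = 16, N = 1347):
  colored starchy: 1347 × 9/16 = 757.6875
  colored waxy: 1347 × 3/16 = 252.5625
  colorless starchy: 1347 × 3/16 = 252.5625
  colorless waxy: 1347 × 1/16 = 84.1875
Contribution of colorless starchy: (273 − 252.5625)² / 252.5625 = 1.6538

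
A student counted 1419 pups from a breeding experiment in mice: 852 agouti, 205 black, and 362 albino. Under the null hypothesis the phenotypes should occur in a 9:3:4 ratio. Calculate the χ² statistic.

17.790

Total ratio parts = 16. Expected numbers out of 1419:
  agouti: 1419 × 9/16 = 798.1875
  black: 1419 × 3/16 = 266.0625
  albino: 1419 × 4/16 = 354.75
χ² = Σ (O − E)² / E
  agouti: (852 − 798.1875)² / 798.1875 = 3.6280
  black: (205 − 266.0625)² / 266.0625 = 14.0141
  albino: (362 − 354.75)² / 354.75 = 0.1482
χ² = 3.6280 + 14.0141 + 0.1482 = 17.7903 ≈ 17.790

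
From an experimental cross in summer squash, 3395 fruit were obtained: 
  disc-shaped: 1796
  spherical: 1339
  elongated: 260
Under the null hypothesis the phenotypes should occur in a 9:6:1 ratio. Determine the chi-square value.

20.950

The 9:6:1 ratio has 16 parts, so with N = 3395 the expected counts are:
  disc-shaped: 3395 × 9/16 = 1909.6875
  spherical: 3395 × 6/16 = 1273.125
  elongated: 3395 × 1/16 = 212.1875
χ² = Σ (O − E)² / E
  disc-shaped: (1796 − 1909.6875)² / 1909.6875 = 6.7680
  spherical: (1339 − 1273.125)² / 1273.125 = 3.4086
  elongated: (260 − 212.1875)² / 212.1875 = 10.7737
χ² = 6.7680 + 3.4086 + 10.7737 = 20.9503 ≈ 20.950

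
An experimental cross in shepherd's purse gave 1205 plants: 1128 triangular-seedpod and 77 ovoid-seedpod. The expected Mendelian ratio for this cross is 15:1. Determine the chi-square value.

Expected counts for N = 1205 under a 15:1 ratio (total parts = 16):
  triangular-seedpod: 1205 × 15/16 = 1129.6875
  ovoid-seedpod: 1205 × 1/16 = 75.3125
χ² = Σ (O − E)² / E
  triangular-seedpod: (1128 − 1129.6875)² / 1129.6875 = 0.0025
  ovoid-seedpod: (77 − 75.3125)² / 75.3125 = 0.0378
χ² = 0.0025 + 0.0378 = 0.0403 ≈ 0.040

0.040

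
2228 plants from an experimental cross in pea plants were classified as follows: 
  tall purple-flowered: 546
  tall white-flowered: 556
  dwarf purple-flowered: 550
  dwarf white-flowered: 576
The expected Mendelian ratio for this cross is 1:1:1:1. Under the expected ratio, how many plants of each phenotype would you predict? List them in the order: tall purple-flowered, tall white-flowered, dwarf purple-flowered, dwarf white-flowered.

557, 557, 557, 557

Under the 1:1:1:1 hypothesis (Σ ratio = 4, N = 2228):
  tall purple-flowered: 2228 × 1/4 = 557
  tall white-flowered: 2228 × 1/4 = 557
  dwarf purple-flowered: 2228 × 1/4 = 557
  dwarf white-flowered: 2228 × 1/4 = 557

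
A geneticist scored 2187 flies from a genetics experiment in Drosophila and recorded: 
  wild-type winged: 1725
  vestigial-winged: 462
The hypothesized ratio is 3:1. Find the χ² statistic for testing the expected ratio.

17.516

Total ratio parts = 4. Expected numbers out of 2187:
  wild-type winged: 2187 × 3/4 = 1640.25
  vestigial-winged: 2187 × 1/4 = 546.75
χ² = Σ (O − E)² / E
  wild-type winged: (1725 − 1640.25)² / 1640.25 = 4.3789
  vestigial-winged: (462 − 546.75)² / 546.75 = 13.1368
χ² = 4.3789 + 13.1368 = 17.5157 ≈ 17.516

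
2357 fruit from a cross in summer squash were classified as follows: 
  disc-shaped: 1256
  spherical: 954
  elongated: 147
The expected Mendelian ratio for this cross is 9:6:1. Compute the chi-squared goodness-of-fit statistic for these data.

9.240

The 9:6:1 ratio has 16 parts, so with N = 2357 the expected counts are:
  disc-shaped: 2357 × 9/16 = 1325.8125
  spherical: 2357 × 6/16 = 883.875
  elongated: 2357 × 1/16 = 147.3125
χ² = Σ (O − E)² / E
  disc-shaped: (1256 − 1325.8125)² / 1325.8125 = 3.6761
  spherical: (954 − 883.875)² / 883.875 = 5.5636
  elongated: (147 − 147.3125)² / 147.3125 = 0.0007
χ² = 3.6761 + 5.5636 + 0.0007 = 9.2404 ≈ 9.240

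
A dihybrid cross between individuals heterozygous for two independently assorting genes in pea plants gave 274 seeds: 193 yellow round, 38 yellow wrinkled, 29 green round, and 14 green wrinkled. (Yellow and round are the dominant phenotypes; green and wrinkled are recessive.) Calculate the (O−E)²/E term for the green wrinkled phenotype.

0.570

A dihybrid F₂ with independent assortment and complete dominance at both loci gives a 9:3:3:1 phenotypic ratio.
Total ratio parts = 16. Expected numbers out of 274:
  yellow round: 274 × 9/16 = 154.125
  yellow wrinkled: 274 × 3/16 = 51.375
  green round: 274 × 3/16 = 51.375
  green wrinkled: 274 × 1/16 = 17.125
Contribution of green wrinkled: (14 − 17.125)² / 17.125 = 0.5703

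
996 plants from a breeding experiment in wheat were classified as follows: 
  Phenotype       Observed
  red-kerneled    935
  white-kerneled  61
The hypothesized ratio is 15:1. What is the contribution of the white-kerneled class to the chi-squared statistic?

Under the 15:1 hypothesis (Σ ratio = 16, N = 996):
  red-kerneled: 996 × 15/16 = 933.75
  white-kerneled: 996 × 1/16 = 62.25
Contribution of white-kerneled: (61 − 62.25)² / 62.25 = 0.0251

0.025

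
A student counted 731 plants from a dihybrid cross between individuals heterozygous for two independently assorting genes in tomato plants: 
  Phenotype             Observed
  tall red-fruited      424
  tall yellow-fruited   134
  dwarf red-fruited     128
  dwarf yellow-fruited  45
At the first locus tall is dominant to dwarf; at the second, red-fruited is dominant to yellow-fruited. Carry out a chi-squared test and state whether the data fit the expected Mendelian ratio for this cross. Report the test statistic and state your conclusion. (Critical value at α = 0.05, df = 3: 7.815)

1.077; consistent

A dihybrid F₂ with independent assortment and complete dominance at both loci gives a 9:3:3:1 phenotypic ratio.
Total ratio parts = 16. Expected numbers out of 731:
  tall red-fruited: 731 × 9/16 = 411.1875
  tall yellow-fruited: 731 × 3/16 = 137.0625
  dwarf red-fruited: 731 × 3/16 = 137.0625
  dwarf yellow-fruited: 731 × 1/16 = 45.6875
χ² = Σ (O − E)² / E
  tall red-fruited: (424 − 411.1875)² / 411.1875 = 0.3992
  tall yellow-fruited: (134 − 137.0625)² / 137.0625 = 0.0684
  dwarf red-fruited: (128 − 137.0625)² / 137.0625 = 0.5992
  dwarf yellow-fruited: (45 − 45.6875)² / 45.6875 = 0.0103
χ² = 0.3992 + 0.0684 + 0.5992 + 0.0103 = 1.0771 ≈ 1.077
Degrees of freedom = 4 − 1 = 3; critical value at α = 0.05 is 7.815.
Since 1.077 < 7.815, we fail to reject the null hypothesis — the data are consistent with the 9:3:3:1 ratio.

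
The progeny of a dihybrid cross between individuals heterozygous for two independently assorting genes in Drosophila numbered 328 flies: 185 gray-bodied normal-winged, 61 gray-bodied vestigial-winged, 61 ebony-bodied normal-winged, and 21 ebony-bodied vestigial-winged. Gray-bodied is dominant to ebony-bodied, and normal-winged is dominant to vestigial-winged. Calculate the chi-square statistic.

0.022

A dihybrid F₂ with independent assortment and complete dominance at both loci gives a 9:3:3:1 phenotypic ratio.
Total ratio parts = 16. Expected numbers out of 328:
  gray-bodied normal-winged: 328 × 9/16 = 184.5
  gray-bodied vestigial-winged: 328 × 3/16 = 61.5
  ebony-bodied normal-winged: 328 × 3/16 = 61.5
  ebony-bodied vestigial-winged: 328 × 1/16 = 20.5
χ² = Σ (O − E)² / E
  gray-bodied normal-winged: (185 − 184.5)² / 184.5 = 0.0014
  gray-bodied vestigial-winged: (61 − 61.5)² / 61.5 = 0.0041
  ebony-bodied normal-winged: (61 − 61.5)² / 61.5 = 0.0041
  ebony-bodied vestigial-winged: (21 − 20.5)² / 20.5 = 0.0122
χ² = 0.0014 + 0.0041 + 0.0041 + 0.0122 = 0.0218 ≈ 0.022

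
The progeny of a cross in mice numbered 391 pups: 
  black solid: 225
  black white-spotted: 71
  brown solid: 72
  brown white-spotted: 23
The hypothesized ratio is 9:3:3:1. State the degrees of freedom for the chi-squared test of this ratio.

3

A goodness-of-fit test with 4 phenotype classes has df = 4 − 1 = 3.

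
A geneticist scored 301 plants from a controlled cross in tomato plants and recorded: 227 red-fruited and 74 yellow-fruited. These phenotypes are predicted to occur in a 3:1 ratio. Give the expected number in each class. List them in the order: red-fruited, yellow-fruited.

The 3:1 ratio has 4 parts, so with N = 301 the expected counts are:
  red-fruited: 301 × 3/4 = 225.75
  yellow-fruited: 301 × 1/4 = 75.25

225.75, 75.25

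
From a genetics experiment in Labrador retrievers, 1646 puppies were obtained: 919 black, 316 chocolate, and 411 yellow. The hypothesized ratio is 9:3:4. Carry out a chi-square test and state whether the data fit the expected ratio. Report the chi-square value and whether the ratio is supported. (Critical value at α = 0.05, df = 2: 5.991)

The 9:3:4 ratio has 16 parts, so with N = 1646 the expected counts are:
  black: 1646 × 9/16 = 925.875
  chocolate: 1646 × 3/16 = 308.625
  yellow: 1646 × 4/16 = 411.5
χ² = Σ (O − E)² / E
  black: (919 − 925.875)² / 925.875 = 0.0510
  chocolate: (316 − 308.625)² / 308.625 = 0.1762
  yellow: (411 − 411.5)² / 411.5 = 0.0006
χ² = 0.0510 + 0.1762 + 0.0006 = 0.2278 ≈ 0.228
Degrees of freedom = 3 − 1 = 2; critical value at α = 0.05 is 5.991.
Since 0.228 < 5.991, we fail to reject the null hypothesis — the data are consistent with the 9:3:4 ratio.

0.228; consistent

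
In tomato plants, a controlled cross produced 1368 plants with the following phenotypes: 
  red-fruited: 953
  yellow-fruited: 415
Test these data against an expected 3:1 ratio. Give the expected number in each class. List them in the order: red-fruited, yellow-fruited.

1026, 342

Under the 3:1 hypothesis (Σ ratio = 4, N = 1368):
  red-fruited: 1368 × 3/4 = 1026
  yellow-fruited: 1368 × 1/4 = 342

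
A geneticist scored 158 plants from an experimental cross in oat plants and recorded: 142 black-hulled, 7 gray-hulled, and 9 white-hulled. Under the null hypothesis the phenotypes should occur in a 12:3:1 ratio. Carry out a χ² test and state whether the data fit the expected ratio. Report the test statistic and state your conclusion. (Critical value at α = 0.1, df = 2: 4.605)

22.017; not consistent

Expected counts for N = 158 under a 12:3:1 ratio (total parts = 16):
  black-hulled: 158 × 12/16 = 118.5
  gray-hulled: 158 × 3/16 = 29.625
  white-hulled: 158 × 1/16 = 9.875
χ² = Σ (O − E)² / E
  black-hulled: (142 − 118.5)² / 118.5 = 4.6603
  gray-hulled: (7 − 29.625)² / 29.625 = 17.2790
  white-hulled: (9 − 9.875)² / 9.875 = 0.0775
χ² = 4.6603 + 17.2790 + 0.0775 = 22.0168 ≈ 22.017
Degrees of freedom = 3 − 1 = 2; critical value at α = 0.1 is 4.605.
Since 22.017 > 4.605, we reject the null hypothesis — the data do not fit the 12:3:1 ratio.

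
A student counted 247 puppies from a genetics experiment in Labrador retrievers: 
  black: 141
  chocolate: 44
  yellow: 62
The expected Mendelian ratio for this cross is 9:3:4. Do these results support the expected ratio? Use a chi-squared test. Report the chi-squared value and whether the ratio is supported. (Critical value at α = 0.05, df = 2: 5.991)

0.147; consistent

Expected counts for N = 247 under a 9:3:4 ratio (total parts = 16):
  black: 247 × 9/16 = 138.9375
  chocolate: 247 × 3/16 = 46.3125
  yellow: 247 × 4/16 = 61.75
χ² = Σ (O − E)² / E
  black: (141 − 138.9375)² / 138.9375 = 0.0306
  chocolate: (44 − 46.3125)² / 46.3125 = 0.1155
  yellow: (62 − 61.75)² / 61.75 = 0.0010
χ² = 0.0306 + 0.1155 + 0.0010 = 0.1471 ≈ 0.147
Degrees of freedom = 3 − 1 = 2; critical value at α = 0.05 is 5.991.
Since 0.147 < 5.991, we fail to reject the null hypothesis — the data are consistent with the 9:3:4 ratio.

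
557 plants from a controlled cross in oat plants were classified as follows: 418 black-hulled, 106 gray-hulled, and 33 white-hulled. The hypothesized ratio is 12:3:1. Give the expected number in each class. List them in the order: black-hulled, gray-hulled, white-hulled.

417.75, 104.4375, 34.8125

The 12:3:1 ratio has 16 parts, so with N = 557 the expected counts are:
  black-hulled: 557 × 12/16 = 417.75
  gray-hulled: 557 × 3/16 = 104.4375
  white-hulled: 557 × 1/16 = 34.8125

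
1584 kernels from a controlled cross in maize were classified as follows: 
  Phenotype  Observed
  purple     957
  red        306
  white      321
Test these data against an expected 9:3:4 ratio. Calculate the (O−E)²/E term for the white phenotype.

The 9:3:4 ratio has 16 parts, so with N = 1584 the expected counts are:
  purple: 1584 × 9/16 = 891
  red: 1584 × 3/16 = 297
  white: 1584 × 4/16 = 396
Contribution of white: (321 − 396)² / 396 = 14.2045

14.205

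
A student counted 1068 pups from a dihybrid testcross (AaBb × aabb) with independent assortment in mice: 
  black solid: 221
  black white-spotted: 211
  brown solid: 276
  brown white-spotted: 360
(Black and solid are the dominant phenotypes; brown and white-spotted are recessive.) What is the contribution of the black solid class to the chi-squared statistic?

A dihybrid testcross with independent assortment gives a 1:1:1:1 ratio.
Total ratio parts = 4. Expected numbers out of 1068:
  black solid: 1068 × 1/4 = 267
  black white-spotted: 1068 × 1/4 = 267
  brown solid: 1068 × 1/4 = 267
  brown white-spotted: 1068 × 1/4 = 267
Contribution of black solid: (221 − 267)² / 267 = 7.9251

7.925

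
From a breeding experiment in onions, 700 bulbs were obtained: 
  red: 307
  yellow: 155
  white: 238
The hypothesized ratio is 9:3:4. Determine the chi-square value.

Expected counts for N = 700 under a 9:3:4 ratio (total parts = 16):
  red: 700 × 9/16 = 393.75
  yellow: 700 × 3/16 = 131.25
  white: 700 × 4/16 = 175
χ² = Σ (O − E)² / E
  red: (307 − 393.75)² / 393.75 = 19.1125
  yellow: (155 − 131.25)² / 131.25 = 4.2976
  white: (238 − 175)² / 175 = 22.6800
χ² = 19.1125 + 4.2976 + 22.6800 = 46.0901 ≈ 46.090

46.090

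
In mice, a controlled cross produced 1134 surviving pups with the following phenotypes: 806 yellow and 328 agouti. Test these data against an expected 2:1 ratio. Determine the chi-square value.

9.921

Total ratio parts = 3. Expected numbers out of 1134:
  yellow: 1134 × 2/3 = 756
  agouti: 1134 × 1/3 = 378
χ² = Σ (O − E)² / E
  yellow: (806 − 756)² / 756 = 3.3069
  agouti: (328 − 378)² / 378 = 6.6138
χ² = 3.3069 + 6.6138 = 9.9207 ≈ 9.921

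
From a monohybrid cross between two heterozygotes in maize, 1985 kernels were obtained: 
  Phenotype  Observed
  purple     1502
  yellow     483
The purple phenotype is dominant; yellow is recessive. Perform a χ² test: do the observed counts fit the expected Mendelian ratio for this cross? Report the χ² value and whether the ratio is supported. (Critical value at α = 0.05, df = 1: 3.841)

0.472; consistent

For a monohybrid cross between heterozygotes with complete dominance, the expected phenotypic ratio is 3:1.
Under the 3:1 hypothesis (Σ ratio = 4, N = 1985):
  purple: 1985 × 3/4 = 1488.75
  yellow: 1985 × 1/4 = 496.25
χ² = Σ (O − E)² / E
  purple: (1502 − 1488.75)² / 1488.75 = 0.1179
  yellow: (483 − 496.25)² / 496.25 = 0.3538
χ² = 0.1179 + 0.3538 = 0.4717 ≈ 0.472
Degrees of freedom = 2 − 1 = 1; critical value at α = 0.05 is 3.841.
Since 0.472 < 3.841, we fail to reject the null hypothesis — the data are consistent with the 3:1 ratio.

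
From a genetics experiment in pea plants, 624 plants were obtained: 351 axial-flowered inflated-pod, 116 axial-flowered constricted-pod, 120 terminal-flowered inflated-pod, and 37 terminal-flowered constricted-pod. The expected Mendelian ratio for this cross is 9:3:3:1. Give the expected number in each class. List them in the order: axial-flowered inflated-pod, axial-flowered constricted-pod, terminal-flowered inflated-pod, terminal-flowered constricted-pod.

351, 117, 117, 39

Total ratio parts = 16. Expected numbers out of 624:
  axial-flowered inflated-pod: 624 × 9/16 = 351
  axial-flowered constricted-pod: 624 × 3/16 = 117
  terminal-flowered inflated-pod: 624 × 3/16 = 117
  terminal-flowered constricted-pod: 624 × 1/16 = 39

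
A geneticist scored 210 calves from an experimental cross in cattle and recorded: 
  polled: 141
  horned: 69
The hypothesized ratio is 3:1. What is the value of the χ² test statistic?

Total ratio parts = 4. Expected numbers out of 210:
  polled: 210 × 3/4 = 157.5
  horned: 210 × 1/4 = 52.5
χ² = Σ (O − E)² / E
  polled: (141 − 157.5)² / 157.5 = 1.7286
  horned: (69 − 52.5)² / 52.5 = 5.1857
χ² = 1.7286 + 5.1857 = 6.9143 ≈ 6.914

6.914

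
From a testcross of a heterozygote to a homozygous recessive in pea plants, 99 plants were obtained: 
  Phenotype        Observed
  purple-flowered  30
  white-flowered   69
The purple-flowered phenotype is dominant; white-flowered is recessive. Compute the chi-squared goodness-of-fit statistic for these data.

A testcross of a heterozygote (Aa × aa) gives a 1:1 phenotypic ratio.
The 1:1 ratio has 2 parts, so with N = 99 the expected counts are:
  purple-flowered: 99 × 1/2 = 49.5
  white-flowered: 99 × 1/2 = 49.5
χ² = Σ (O − E)² / E
  purple-flowered: (30 − 49.5)² / 49.5 = 7.6818
  white-flowered: (69 − 49.5)² / 49.5 = 7.6818
χ² = 7.6818 + 7.6818 = 15.3636 ≈ 15.364

15.364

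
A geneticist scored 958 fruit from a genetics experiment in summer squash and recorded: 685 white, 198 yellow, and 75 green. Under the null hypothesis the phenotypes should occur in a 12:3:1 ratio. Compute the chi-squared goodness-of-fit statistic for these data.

7.262

The 12:3:1 ratio has 16 parts, so with N = 958 the expected counts are:
  white: 958 × 12/16 = 718.5
  yellow: 958 × 3/16 = 179.625
  green: 958 × 1/16 = 59.875
χ² = Σ (O − E)² / E
  white: (685 − 718.5)² / 718.5 = 1.5619
  yellow: (198 − 179.625)² / 179.625 = 1.8797
  green: (75 − 59.875)² / 59.875 = 3.8207
χ² = 1.5619 + 1.8797 + 3.8207 = 7.2623 ≈ 7.262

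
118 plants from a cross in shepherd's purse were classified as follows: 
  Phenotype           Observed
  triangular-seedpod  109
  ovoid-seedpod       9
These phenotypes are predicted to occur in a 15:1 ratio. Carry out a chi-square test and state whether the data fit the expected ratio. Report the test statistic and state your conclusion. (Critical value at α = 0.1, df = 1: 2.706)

Expected counts for N = 118 under a 15:1 ratio (total parts = 16):
  triangular-seedpod: 118 × 15/16 = 110.625
  ovoid-seedpod: 118 × 1/16 = 7.375
χ² = Σ (O − E)² / E
  triangular-seedpod: (109 − 110.625)² / 110.625 = 0.0239
  ovoid-seedpod: (9 − 7.375)² / 7.375 = 0.3581
χ² = 0.0239 + 0.3581 = 0.382
Degrees of freedom = 2 − 1 = 1; critical value at α = 0.1 is 2.706.
Since 0.382 < 2.706, we fail to reject the null hypothesis — the data are consistent with the 15:1 ratio.

0.382; consistent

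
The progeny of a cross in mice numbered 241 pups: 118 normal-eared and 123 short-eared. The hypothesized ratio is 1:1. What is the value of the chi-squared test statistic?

The 1:1 ratio has 2 parts, so with N = 241 the expected counts are:
  normal-eared: 241 × 1/2 = 120.5
  short-eared: 241 × 1/2 = 120.5
χ² = Σ (O − E)² / E
  normal-eared: (118 − 120.5)² / 120.5 = 0.0519
  short-eared: (123 − 120.5)² / 120.5 = 0.0519
χ² = 0.0519 + 0.0519 = 0.1038 ≈ 0.104

0.104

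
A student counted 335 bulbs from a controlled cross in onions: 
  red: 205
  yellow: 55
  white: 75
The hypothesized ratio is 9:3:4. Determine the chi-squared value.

3.342

Total ratio parts = 16. Expected numbers out of 335:
  red: 335 × 9/16 = 188.4375
  yellow: 335 × 3/16 = 62.8125
  white: 335 × 4/16 = 83.75
χ² = Σ (O − E)² / E
  red: (205 − 188.4375)² / 188.4375 = 1.4557
  yellow: (55 − 62.8125)² / 62.8125 = 0.9717
  white: (75 − 83.75)² / 83.75 = 0.9142
χ² = 1.4557 + 0.9717 + 0.9142 = 3.3416 ≈ 3.342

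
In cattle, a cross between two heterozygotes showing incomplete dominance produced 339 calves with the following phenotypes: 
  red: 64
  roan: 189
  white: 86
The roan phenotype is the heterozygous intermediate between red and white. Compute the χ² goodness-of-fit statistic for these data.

7.342

With incomplete dominance, a heterozygote × heterozygote cross gives a 1:2:1 phenotypic ratio.
Expected counts for N = 339 under a 1:2:1 ratio (total parts = 4):
  red: 339 × 1/4 = 84.75
  roan: 339 × 2/4 = 169.5
  white: 339 × 1/4 = 84.75
χ² = Σ (O − E)² / E
  red: (64 − 84.75)² / 84.75 = 5.0804
  roan: (189 − 169.5)² / 169.5 = 2.2434
  white: (86 − 84.75)² / 84.75 = 0.0184
χ² = 5.0804 + 2.2434 + 0.0184 = 7.3422 ≈ 7.342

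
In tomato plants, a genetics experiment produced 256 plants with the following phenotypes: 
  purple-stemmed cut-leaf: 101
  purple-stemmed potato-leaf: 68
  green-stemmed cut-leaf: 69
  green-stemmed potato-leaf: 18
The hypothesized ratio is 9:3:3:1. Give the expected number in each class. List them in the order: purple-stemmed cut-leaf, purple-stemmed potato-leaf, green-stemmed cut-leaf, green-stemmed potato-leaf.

Total ratio parts = 16. Expected numbers out of 256:
  purple-stemmed cut-leaf: 256 × 9/16 = 144
  purple-stemmed potato-leaf: 256 × 3/16 = 48
  green-stemmed cut-leaf: 256 × 3/16 = 48
  green-stemmed potato-leaf: 256 × 1/16 = 16

144, 48, 48, 16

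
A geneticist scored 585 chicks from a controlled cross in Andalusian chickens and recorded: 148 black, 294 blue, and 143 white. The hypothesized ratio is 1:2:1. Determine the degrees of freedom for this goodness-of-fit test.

A goodness-of-fit test with 3 phenotype classes has df = 3 − 1 = 2.

2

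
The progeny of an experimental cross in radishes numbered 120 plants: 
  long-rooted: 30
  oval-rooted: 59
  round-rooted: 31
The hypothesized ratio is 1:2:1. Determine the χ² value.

0.050

The 1:2:1 ratio has 4 parts, so with N = 120 the expected counts are:
  long-rooted: 120 × 1/4 = 30
  oval-rooted: 120 × 2/4 = 60
  round-rooted: 120 × 1/4 = 30
χ² = Σ (O − E)² / E
  long-rooted: (30 − 30)² / 30 = 0.0000
  oval-rooted: (59 − 60)² / 60 = 0.0167
  round-rooted: (31 − 30)² / 30 = 0.0333
χ² = 0.0000 + 0.0167 + 0.0333 = 0.050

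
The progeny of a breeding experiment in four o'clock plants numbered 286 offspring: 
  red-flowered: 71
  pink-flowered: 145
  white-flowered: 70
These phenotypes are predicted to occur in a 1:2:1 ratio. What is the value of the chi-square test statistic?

0.063

Under the 1:2:1 hypothesis (Σ ratio = 4, N = 286):
  red-flowered: 286 × 1/4 = 71.5
  pink-flowered: 286 × 2/4 = 143
  white-flowered: 286 × 1/4 = 71.5
χ² = Σ (O − E)² / E
  red-flowered: (71 − 71.5)² / 71.5 = 0.0035
  pink-flowered: (145 − 143)² / 143 = 0.0280
  white-flowered: (70 − 71.5)² / 71.5 = 0.0315
χ² = 0.0035 + 0.0280 + 0.0315 = 0.063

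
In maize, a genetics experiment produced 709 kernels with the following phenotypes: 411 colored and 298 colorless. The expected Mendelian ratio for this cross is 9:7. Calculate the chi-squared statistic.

Expected counts for N = 709 under a 9:7 ratio (total parts = 16):
  colored: 709 × 9/16 = 398.8125
  colorless: 709 × 7/16 = 310.1875
χ² = Σ (O − E)² / E
  colored: (411 − 398.8125)² / 398.8125 = 0.3724
  colorless: (298 − 310.1875)² / 310.1875 = 0.4789
χ² = 0.3724 + 0.4789 = 0.8513 ≈ 0.851

0.851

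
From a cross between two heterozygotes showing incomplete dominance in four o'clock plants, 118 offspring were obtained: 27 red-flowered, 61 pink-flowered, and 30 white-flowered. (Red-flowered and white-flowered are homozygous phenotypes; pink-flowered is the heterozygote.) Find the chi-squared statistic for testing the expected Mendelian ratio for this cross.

0.288

With incomplete dominance, a heterozygote × heterozygote cross gives a 1:2:1 phenotypic ratio.
Total ratio parts = 4. Expected numbers out of 118:
  red-flowered: 118 × 1/4 = 29.5
  pink-flowered: 118 × 2/4 = 59
  white-flowered: 118 × 1/4 = 29.5
χ² = Σ (O − E)² / E
  red-flowered: (27 − 29.5)² / 29.5 = 0.2119
  pink-flowered: (61 − 59)² / 59 = 0.0678
  white-flowered: (30 − 29.5)² / 29.5 = 0.0085
χ² = 0.2119 + 0.0678 + 0.0085 = 0.2882 ≈ 0.288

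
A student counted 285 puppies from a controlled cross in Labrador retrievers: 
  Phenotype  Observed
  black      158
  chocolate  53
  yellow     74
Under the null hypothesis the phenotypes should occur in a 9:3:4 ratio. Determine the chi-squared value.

0.143

Total ratio parts = 16. Expected numbers out of 285:
  black: 285 × 9/16 = 160.3125
  chocolate: 285 × 3/16 = 53.4375
  yellow: 285 × 4/16 = 71.25
χ² = Σ (O − E)² / E
  black: (158 − 160.3125)² / 160.3125 = 0.0334
  chocolate: (53 − 53.4375)² / 53.4375 = 0.0036
  yellow: (74 − 71.25)² / 71.25 = 0.1061
χ² = 0.0334 + 0.0036 + 0.1061 = 0.1431 ≈ 0.143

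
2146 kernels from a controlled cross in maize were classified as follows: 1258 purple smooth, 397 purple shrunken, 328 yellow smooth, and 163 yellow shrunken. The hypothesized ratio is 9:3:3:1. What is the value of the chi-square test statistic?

22.180

The 9:3:3:1 ratio has 16 parts, so with N = 2146 the expected counts are:
  purple smooth: 2146 × 9/16 = 1207.125
  purple shrunken: 2146 × 3/16 = 402.375
  yellow smooth: 2146 × 3/16 = 402.375
  yellow shrunken: 2146 × 1/16 = 134.125
χ² = Σ (O − E)² / E
  purple smooth: (1258 − 1207.125)² / 1207.125 = 2.1442
  purple shrunken: (397 − 402.375)² / 402.375 = 0.0718
  yellow smooth: (328 − 402.375)² / 402.375 = 13.7475
  yellow shrunken: (163 − 134.125)² / 134.125 = 6.2163
χ² = 2.1442 + 0.0718 + 13.7475 + 6.2163 = 22.1798 ≈ 22.180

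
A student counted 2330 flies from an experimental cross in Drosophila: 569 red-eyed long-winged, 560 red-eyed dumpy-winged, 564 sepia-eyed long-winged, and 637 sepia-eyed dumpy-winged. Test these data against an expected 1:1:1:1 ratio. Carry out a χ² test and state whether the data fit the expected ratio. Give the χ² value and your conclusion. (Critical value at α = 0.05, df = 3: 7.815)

Total ratio parts = 4. Expected numbers out of 2330:
  red-eyed long-winged: 2330 × 1/4 = 582.5
  red-eyed dumpy-winged: 2330 × 1/4 = 582.5
  sepia-eyed long-winged: 2330 × 1/4 = 582.5
  sepia-eyed dumpy-winged: 2330 × 1/4 = 582.5
χ² = Σ (O − E)² / E
  red-eyed long-winged: (569 − 582.5)² / 582.5 = 0.3129
  red-eyed dumpy-winged: (560 − 582.5)² / 582.5 = 0.8691
  sepia-eyed long-winged: (564 − 582.5)² / 582.5 = 0.5876
  sepia-eyed dumpy-winged: (637 − 582.5)² / 582.5 = 5.0991
χ² = 0.3129 + 0.8691 + 0.5876 + 5.0991 = 6.8687 ≈ 6.869
Degrees of freedom = 4 − 1 = 3; critical value at α = 0.05 is 7.815.
Since 6.869 < 7.815, we fail to reject the null hypothesis — the data are consistent with the 1:1:1:1 ratio.

6.869; consistent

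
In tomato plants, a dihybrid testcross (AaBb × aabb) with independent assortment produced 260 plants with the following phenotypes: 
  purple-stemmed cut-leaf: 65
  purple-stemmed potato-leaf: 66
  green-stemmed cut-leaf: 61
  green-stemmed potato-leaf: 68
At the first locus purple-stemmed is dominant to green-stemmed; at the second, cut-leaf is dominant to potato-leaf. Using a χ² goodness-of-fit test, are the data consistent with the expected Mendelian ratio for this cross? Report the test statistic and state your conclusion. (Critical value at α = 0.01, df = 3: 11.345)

0.400; consistent

A dihybrid testcross with independent assortment gives a 1:1:1:1 ratio.
Expected counts for N = 260 under a 1:1:1:1 ratio (total parts = 4):
  purple-stemmed cut-leaf: 260 × 1/4 = 65
  purple-stemmed potato-leaf: 260 × 1/4 = 65
  green-stemmed cut-leaf: 260 × 1/4 = 65
  green-stemmed potato-leaf: 260 × 1/4 = 65
χ² = Σ (O − E)² / E
  purple-stemmed cut-leaf: (65 − 65)² / 65 = 0.0000
  purple-stemmed potato-leaf: (66 − 65)² / 65 = 0.0154
  green-stemmed cut-leaf: (61 − 65)² / 65 = 0.2462
  green-stemmed potato-leaf: (68 − 65)² / 65 = 0.1385
χ² = 0.0000 + 0.0154 + 0.2462 + 0.1385 = 0.4001 ≈ 0.400
Degrees of freedom = 4 − 1 = 3; critical value at α = 0.01 is 11.345.
Since 0.400 < 11.345, we fail to reject the null hypothesis — the data are consistent with the 1:1:1:1 ratio.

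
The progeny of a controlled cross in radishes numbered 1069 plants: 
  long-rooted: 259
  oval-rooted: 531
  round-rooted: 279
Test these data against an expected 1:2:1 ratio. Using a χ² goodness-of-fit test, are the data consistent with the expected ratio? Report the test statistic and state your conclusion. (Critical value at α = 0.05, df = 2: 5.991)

0.794; consistent

The 1:2:1 ratio has 4 parts, so with N = 1069 the expected counts are:
  long-rooted: 1069 × 1/4 = 267.25
  oval-rooted: 1069 × 2/4 = 534.5
  round-rooted: 1069 × 1/4 = 267.25
χ² = Σ (O − E)² / E
  long-rooted: (259 − 267.25)² / 267.25 = 0.2547
  oval-rooted: (531 − 534.5)² / 534.5 = 0.0229
  round-rooted: (279 − 267.25)² / 267.25 = 0.5166
χ² = 0.2547 + 0.0229 + 0.5166 = 0.7942 ≈ 0.794
Degrees of freedom = 3 − 1 = 2; critical value at α = 0.05 is 5.991.
Since 0.794 < 5.991, we fail to reject the null hypothesis — the data are consistent with the 1:2:1 ratio.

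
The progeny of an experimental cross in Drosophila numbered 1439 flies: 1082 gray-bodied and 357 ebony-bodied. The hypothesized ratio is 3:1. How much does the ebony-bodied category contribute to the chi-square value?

0.021

The 3:1 ratio has 4 parts, so with N = 1439 the expected counts are:
  gray-bodied: 1439 × 3/4 = 1079.25
  ebony-bodied: 1439 × 1/4 = 359.75
Contribution of ebony-bodied: (357 − 359.75)² / 359.75 = 0.0210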